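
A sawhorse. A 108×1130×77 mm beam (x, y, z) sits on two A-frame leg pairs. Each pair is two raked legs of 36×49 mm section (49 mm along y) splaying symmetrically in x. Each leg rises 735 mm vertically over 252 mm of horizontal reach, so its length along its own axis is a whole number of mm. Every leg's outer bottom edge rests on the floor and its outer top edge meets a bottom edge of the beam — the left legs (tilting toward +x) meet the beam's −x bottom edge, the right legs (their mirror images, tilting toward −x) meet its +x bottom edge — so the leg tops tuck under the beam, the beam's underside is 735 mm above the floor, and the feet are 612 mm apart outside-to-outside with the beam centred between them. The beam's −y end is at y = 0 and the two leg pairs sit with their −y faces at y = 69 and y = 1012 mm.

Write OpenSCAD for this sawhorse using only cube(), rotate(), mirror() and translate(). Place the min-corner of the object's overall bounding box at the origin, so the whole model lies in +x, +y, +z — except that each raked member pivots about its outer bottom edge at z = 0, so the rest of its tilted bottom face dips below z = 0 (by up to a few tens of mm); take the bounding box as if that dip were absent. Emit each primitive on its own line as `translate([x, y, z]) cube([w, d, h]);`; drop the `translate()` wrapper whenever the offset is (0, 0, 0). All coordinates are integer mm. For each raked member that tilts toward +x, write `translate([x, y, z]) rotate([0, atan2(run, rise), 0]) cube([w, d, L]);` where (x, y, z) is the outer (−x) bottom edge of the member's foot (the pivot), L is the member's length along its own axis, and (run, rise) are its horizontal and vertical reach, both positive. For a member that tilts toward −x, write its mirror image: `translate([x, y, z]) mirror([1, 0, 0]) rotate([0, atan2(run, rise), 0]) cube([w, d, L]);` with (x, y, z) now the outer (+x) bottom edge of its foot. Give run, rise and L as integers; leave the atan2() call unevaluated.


translate([252, 0, 735]) cube([108, 1130, 77]);
translate([0, 69, 0]) rotate([0, atan2(252, 735), 0]) cube([36, 49, 777]);
translate([612, 69, 0]) mirror([1, 0, 0]) rotate([0, atan2(252, 735), 0]) cube([36, 49, 777]);
translate([0, 1012, 0]) rotate([0, atan2(252, 735), 0]) cube([36, 49, 777]);
translate([612, 1012, 0]) mirror([1, 0, 0]) rotate([0, atan2(252, 735), 0]) cube([36, 49, 777]);


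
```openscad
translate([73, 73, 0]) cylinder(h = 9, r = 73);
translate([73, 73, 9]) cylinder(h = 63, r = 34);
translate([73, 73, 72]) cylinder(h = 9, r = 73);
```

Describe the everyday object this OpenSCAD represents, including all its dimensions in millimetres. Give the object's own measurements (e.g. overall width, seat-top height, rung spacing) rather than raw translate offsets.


A spool: two coaxial disc flanges of radius 73 mm and thickness 9 mm, joined by a core cylinder of radius 34 mm and height 63 mm. The lower flange rests on z = 0 and the three cylinders share a vertical axis.


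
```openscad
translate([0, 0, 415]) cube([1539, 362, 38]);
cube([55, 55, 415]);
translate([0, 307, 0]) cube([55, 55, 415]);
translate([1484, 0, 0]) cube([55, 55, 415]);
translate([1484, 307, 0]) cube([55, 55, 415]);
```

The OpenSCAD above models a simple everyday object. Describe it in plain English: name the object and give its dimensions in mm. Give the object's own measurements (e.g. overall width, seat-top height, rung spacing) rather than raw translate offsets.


A bench: a 1539×362 mm seat slab, 38 mm thick, top at z = 453 mm, on four 55×55 mm square legs flush with the seat corners and standing on z = 0.


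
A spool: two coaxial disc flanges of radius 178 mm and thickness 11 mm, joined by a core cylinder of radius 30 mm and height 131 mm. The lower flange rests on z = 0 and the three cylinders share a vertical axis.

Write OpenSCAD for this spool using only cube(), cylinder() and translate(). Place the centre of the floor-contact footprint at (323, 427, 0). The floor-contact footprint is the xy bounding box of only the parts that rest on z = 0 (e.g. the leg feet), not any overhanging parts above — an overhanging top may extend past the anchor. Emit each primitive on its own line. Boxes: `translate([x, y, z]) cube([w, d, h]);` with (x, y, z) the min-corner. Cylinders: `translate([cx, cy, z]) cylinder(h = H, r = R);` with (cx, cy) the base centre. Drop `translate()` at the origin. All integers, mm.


translate([323, 427, 0]) cylinder(h = 11, r = 178);
translate([323, 427, 11]) cylinder(h = 131, r = 30);
translate([323, 427, 142]) cylinder(h = 11, r = 178);


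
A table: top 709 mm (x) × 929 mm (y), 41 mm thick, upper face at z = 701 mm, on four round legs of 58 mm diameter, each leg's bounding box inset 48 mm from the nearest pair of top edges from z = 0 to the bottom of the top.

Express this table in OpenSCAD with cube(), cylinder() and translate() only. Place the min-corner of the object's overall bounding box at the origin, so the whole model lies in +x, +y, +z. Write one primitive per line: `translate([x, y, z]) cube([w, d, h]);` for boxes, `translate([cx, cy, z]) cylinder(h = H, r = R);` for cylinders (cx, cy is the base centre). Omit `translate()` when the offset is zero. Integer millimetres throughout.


// leg_h = 701 - 41 = 660
translate([0, 0, 660]) cube([709, 929, 41]);
translate([77, 77, 0]) cylinder(h = 660, r = 29);
translate([632, 77, 0]) cylinder(h = 660, r = 29);
translate([77, 852, 0]) cylinder(h = 660, r = 29);
translate([632, 852, 0]) cylinder(h = 660, r = 29);


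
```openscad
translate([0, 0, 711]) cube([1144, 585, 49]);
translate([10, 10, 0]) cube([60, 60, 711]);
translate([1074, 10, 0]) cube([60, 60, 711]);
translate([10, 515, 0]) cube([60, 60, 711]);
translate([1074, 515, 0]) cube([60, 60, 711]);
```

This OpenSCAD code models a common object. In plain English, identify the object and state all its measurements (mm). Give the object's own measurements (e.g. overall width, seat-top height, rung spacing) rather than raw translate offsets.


A table: top 1144 mm (x) × 585 mm (y), 49 mm thick, upper face at z = 760 mm, on four 60×60 mm square legs, each inset 10 mm from the nearest pair of top edges from z = 0 to the bottom of the top.


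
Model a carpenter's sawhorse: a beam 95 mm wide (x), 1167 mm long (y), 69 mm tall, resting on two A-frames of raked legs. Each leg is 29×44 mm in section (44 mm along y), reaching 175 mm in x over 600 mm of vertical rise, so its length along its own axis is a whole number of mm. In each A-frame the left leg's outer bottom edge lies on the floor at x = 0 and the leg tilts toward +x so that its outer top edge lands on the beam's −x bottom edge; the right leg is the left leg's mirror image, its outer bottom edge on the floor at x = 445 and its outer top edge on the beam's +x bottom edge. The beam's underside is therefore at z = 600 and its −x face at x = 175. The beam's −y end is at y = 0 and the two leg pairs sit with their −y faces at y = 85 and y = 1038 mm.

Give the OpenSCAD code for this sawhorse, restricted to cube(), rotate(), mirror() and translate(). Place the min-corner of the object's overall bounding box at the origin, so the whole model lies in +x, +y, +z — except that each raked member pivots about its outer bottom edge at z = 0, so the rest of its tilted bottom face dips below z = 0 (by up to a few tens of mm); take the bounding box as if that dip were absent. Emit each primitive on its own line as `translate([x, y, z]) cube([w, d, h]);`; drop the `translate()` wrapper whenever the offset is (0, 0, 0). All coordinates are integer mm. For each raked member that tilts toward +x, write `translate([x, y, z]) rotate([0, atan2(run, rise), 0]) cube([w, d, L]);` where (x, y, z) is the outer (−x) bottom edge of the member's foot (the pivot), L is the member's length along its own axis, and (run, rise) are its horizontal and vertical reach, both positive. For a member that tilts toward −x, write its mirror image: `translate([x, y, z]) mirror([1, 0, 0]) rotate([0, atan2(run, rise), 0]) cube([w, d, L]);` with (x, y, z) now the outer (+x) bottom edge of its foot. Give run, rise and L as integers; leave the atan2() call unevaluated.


translate([175, 0, 600]) cube([95, 1167, 69]);
translate([0, 85, 0]) rotate([0, atan2(175, 600), 0]) cube([29, 44, 625]);
translate([445, 85, 0]) mirror([1, 0, 0]) rotate([0, atan2(175, 600), 0]) cube([29, 44, 625]);
translate([0, 1038, 0]) rotate([0, atan2(175, 600), 0]) cube([29, 44, 625]);
translate([445, 1038, 0]) mirror([1, 0, 0]) rotate([0, atan2(175, 600), 0]) cube([29, 44, 625]);


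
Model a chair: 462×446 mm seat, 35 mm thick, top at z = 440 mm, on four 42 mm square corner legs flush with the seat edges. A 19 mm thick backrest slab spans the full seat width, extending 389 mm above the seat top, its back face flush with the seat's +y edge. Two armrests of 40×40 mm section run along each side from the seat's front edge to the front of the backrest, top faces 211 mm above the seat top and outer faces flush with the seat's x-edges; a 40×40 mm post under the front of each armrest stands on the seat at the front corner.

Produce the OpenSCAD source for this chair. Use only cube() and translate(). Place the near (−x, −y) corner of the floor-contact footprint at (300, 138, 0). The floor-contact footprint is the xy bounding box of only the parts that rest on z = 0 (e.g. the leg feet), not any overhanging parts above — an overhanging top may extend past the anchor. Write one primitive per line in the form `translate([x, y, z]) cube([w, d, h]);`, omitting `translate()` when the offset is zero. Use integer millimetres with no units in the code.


// leg_h = 440 - 35 = 405
// arm post h = 211 - 40 = 171
translate([300, 138, 405]) cube([462, 446, 35]);
translate([300, 138, 0]) cube([42, 42, 405]);
translate([720, 138, 0]) cube([42, 42, 405]);
translate([300, 542, 0]) cube([42, 42, 405]);
translate([720, 542, 0]) cube([42, 42, 405]);
translate([300, 565, 440]) cube([462, 19, 389]);
translate([300, 138, 611]) cube([40, 427, 40]);
translate([722, 138, 611]) cube([40, 427, 40]);
translate([300, 138, 440]) cube([40, 40, 171]);
translate([722, 138, 440]) cube([40, 40, 171]);


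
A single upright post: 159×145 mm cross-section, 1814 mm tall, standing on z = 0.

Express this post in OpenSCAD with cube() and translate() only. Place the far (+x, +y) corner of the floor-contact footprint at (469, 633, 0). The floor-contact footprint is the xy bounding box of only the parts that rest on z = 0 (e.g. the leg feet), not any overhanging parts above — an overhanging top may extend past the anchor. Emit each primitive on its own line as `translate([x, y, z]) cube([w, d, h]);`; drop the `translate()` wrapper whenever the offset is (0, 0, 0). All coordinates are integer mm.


translate([310, 488, 0]) cube([159, 145, 1814]);


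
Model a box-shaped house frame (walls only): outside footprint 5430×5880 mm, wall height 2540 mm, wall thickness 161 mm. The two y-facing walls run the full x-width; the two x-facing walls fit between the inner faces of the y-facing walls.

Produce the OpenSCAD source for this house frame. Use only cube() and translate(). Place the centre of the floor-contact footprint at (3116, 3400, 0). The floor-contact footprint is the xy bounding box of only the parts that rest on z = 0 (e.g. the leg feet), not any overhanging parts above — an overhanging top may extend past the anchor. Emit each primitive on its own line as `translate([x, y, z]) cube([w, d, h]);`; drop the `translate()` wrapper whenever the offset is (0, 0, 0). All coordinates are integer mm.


translate([401, 460, 0]) cube([5430, 161, 2540]);
translate([401, 6179, 0]) cube([5430, 161, 2540]);
translate([401, 621, 0]) cube([161, 5558, 2540]);
translate([5670, 621, 0]) cube([161, 5558, 2540]);


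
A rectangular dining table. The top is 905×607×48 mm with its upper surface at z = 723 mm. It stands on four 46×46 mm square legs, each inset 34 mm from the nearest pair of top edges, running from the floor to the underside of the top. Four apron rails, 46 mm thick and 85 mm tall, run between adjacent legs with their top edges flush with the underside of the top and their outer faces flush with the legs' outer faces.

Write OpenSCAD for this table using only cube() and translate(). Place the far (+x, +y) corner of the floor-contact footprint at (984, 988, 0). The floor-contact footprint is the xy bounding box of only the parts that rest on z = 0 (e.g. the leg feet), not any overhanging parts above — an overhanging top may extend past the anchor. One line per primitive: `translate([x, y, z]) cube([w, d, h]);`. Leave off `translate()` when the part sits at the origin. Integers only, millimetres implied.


translate([113, 415, 675]) cube([905, 607, 48]);
translate([147, 449, 0]) cube([46, 46, 675]);
translate([938, 449, 0]) cube([46, 46, 675]);
translate([147, 942, 0]) cube([46, 46, 675]);
translate([938, 942, 0]) cube([46, 46, 675]);
translate([193, 449, 590]) cube([745, 46, 85]);
translate([193, 942, 590]) cube([745, 46, 85]);
translate([147, 495, 590]) cube([46, 447, 85]);
translate([938, 495, 590]) cube([46, 447, 85]);


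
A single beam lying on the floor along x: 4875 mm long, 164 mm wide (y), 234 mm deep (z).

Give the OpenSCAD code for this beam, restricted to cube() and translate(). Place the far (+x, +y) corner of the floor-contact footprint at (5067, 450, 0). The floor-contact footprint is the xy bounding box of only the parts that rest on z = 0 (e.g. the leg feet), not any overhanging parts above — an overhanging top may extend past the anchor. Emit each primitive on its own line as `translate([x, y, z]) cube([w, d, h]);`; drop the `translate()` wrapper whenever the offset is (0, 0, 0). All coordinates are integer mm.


translate([192, 286, 0]) cube([4875, 164, 234]);


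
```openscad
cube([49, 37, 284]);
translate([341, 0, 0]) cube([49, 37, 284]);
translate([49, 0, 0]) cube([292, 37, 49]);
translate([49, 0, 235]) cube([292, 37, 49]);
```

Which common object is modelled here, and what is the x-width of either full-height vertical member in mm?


A picture frame. The border width is 49 mm.

Four thin pieces enclosing a rectangular opening — a picture frame. The two full-height stiles are 284 mm tall; the top rail sits at z = 235 and is 49 mm tall, so the border above the opening is 284 − 235 = 49 mm, matching the stile x-width.


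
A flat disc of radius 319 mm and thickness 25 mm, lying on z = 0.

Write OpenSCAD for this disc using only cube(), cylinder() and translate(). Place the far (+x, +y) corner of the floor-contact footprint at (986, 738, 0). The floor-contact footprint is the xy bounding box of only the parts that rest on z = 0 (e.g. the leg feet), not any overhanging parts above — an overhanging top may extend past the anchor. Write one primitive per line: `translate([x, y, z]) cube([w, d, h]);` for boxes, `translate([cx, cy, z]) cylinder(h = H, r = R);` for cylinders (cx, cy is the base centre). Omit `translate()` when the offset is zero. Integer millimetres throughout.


translate([667, 419, 0]) cylinder(h = 25, r = 319);


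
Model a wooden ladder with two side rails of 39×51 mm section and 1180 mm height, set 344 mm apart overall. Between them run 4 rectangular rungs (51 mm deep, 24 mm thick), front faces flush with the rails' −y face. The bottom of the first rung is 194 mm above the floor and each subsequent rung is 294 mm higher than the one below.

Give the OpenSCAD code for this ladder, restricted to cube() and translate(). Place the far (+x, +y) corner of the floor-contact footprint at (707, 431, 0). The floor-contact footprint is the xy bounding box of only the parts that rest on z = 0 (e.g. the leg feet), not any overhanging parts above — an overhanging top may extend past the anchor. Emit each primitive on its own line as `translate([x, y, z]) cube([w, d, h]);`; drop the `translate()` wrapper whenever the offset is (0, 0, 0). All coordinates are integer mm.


// rung span = 344 - 2*39 = 266
// rung[k] z = 194 + k*294
translate([363, 380, 0]) cube([39, 51, 1180]);
translate([668, 380, 0]) cube([39, 51, 1180]);
translate([402, 380, 194]) cube([266, 51, 24]);
translate([402, 380, 488]) cube([266, 51, 24]);
translate([402, 380, 782]) cube([266, 51, 24]);
translate([402, 380, 1076]) cube([266, 51, 24]);


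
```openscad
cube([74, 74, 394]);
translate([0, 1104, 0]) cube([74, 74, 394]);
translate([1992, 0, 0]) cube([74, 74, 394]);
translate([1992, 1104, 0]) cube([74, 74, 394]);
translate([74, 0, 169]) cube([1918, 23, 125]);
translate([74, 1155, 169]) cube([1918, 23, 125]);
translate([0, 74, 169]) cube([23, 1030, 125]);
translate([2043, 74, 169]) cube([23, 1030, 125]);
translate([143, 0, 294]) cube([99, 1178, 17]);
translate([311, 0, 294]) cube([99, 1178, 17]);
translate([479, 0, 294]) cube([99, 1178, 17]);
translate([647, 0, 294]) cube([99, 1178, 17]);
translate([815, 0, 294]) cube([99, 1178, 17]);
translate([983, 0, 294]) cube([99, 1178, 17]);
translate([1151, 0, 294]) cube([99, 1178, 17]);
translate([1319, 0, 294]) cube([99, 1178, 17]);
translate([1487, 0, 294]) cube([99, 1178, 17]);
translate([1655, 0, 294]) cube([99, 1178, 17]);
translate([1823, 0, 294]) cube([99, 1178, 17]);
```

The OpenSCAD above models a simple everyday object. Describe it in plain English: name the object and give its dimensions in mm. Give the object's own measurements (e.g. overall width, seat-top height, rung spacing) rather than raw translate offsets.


A bed frame 2066 mm long (x) by 1178 mm wide (y). Four 74×74 mm corner posts, 394 mm tall, at the corners of the footprint. Four rails of 23 mm thickness and 125 mm height run between adjacent posts with their undersides at z = 169 mm, their outer faces flush with the outside of the frame (the two x-running rails run between the posts' inner faces; the two y-running rails run between the posts' inner faces). 11 slats, each 99 mm wide (x) and 17 mm thick, lie across the top of the two x-running rails, running the full 1178 mm width of the frame in y; along x they sit between the end posts with a 69 mm gap after the −x posts and between neighbouring slats, leaving 70 mm before the +x posts.


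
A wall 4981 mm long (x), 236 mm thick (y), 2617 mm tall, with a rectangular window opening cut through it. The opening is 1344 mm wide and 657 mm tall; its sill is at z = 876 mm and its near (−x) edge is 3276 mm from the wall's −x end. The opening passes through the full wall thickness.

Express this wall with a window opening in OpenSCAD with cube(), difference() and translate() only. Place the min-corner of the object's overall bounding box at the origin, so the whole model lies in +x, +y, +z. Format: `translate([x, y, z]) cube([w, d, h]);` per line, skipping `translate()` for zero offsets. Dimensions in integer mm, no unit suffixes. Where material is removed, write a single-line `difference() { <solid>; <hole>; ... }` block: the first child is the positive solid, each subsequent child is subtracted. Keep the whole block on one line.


difference() { cube([4981, 236, 2617]); translate([3276, 0, 876]) cube([1344, 236, 657]); }


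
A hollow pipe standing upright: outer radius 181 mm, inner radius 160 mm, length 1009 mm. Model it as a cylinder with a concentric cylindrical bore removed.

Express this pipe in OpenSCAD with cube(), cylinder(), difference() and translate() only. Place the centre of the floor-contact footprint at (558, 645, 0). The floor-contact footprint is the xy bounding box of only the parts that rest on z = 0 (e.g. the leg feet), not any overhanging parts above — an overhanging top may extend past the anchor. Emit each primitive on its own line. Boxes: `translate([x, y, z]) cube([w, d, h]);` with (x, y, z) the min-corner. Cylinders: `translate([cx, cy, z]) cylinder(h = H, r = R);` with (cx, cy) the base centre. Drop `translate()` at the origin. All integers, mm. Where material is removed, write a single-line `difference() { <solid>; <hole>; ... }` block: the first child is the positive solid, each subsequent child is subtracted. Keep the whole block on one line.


difference() { translate([558, 645, 0]) cylinder(h = 1009, r = 181); translate([558, 645, 0]) cylinder(h = 1009, r = 160); }


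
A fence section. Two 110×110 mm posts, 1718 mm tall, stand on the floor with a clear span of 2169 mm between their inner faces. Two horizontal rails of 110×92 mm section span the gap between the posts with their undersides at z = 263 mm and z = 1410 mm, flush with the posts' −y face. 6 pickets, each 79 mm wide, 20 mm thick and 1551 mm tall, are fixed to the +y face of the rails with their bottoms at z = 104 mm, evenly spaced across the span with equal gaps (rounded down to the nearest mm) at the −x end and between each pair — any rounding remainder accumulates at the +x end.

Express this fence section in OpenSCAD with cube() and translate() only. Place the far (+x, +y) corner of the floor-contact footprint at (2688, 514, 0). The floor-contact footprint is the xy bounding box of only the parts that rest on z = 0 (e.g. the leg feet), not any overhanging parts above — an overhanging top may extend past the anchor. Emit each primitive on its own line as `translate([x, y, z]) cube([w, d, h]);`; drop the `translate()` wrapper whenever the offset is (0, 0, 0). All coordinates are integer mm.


translate([299, 404, 0]) cube([110, 110, 1718]);
translate([2578, 404, 0]) cube([110, 110, 1718]);
translate([409, 404, 263]) cube([2169, 110, 92]);
translate([409, 404, 1410]) cube([2169, 110, 92]);
translate([651, 514, 104]) cube([79, 20, 1551]);
translate([972, 514, 104]) cube([79, 20, 1551]);
translate([1293, 514, 104]) cube([79, 20, 1551]);
translate([1614, 514, 104]) cube([79, 20, 1551]);
translate([1935, 514, 104]) cube([79, 20, 1551]);
translate([2256, 514, 104]) cube([79, 20, 1551]);


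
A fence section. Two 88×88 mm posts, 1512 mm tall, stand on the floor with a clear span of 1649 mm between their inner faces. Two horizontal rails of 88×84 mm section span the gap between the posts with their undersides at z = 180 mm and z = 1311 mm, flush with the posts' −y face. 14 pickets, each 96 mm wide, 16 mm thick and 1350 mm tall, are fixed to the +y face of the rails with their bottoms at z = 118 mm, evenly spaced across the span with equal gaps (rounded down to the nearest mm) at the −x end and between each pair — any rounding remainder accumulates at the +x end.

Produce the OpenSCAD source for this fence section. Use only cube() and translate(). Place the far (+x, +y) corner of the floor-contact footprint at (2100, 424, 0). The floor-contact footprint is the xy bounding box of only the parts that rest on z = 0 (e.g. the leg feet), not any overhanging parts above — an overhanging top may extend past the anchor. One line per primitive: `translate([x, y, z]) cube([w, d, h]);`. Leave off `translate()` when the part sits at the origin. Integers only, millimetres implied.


translate([275, 336, 0]) cube([88, 88, 1512]);
translate([2012, 336, 0]) cube([88, 88, 1512]);
translate([363, 336, 180]) cube([1649, 88, 84]);
translate([363, 336, 1311]) cube([1649, 88, 84]);
translate([383, 424, 118]) cube([96, 16, 1350]);
translate([499, 424, 118]) cube([96, 16, 1350]);
translate([615, 424, 118]) cube([96, 16, 1350]);
translate([731, 424, 118]) cube([96, 16, 1350]);
translate([847, 424, 118]) cube([96, 16, 1350]);
translate([963, 424, 118]) cube([96, 16, 1350]);
translate([1079, 424, 118]) cube([96, 16, 1350]);
translate([1195, 424, 118]) cube([96, 16, 1350]);
translate([1311, 424, 118]) cube([96, 16, 1350]);
translate([1427, 424, 118]) cube([96, 16, 1350]);
translate([1543, 424, 118]) cube([96, 16, 1350]);
translate([1659, 424, 118]) cube([96, 16, 1350]);
translate([1775, 424, 118]) cube([96, 16, 1350]);
translate([1891, 424, 118]) cube([96, 16, 1350]);


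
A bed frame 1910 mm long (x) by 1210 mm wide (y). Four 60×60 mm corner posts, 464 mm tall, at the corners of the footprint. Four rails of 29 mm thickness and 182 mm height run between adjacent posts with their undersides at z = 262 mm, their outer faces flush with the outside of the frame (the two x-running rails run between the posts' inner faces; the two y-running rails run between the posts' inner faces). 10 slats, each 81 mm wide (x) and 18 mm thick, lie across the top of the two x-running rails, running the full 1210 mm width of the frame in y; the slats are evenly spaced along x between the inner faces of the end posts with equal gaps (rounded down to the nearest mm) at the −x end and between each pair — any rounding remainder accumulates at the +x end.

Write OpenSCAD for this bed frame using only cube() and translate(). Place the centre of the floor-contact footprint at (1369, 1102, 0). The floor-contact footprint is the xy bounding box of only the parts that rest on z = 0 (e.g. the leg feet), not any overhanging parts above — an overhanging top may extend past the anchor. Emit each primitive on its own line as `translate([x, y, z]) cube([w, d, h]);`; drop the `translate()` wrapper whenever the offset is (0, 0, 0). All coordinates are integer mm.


translate([414, 497, 0]) cube([60, 60, 464]);
translate([414, 1647, 0]) cube([60, 60, 464]);
translate([2264, 497, 0]) cube([60, 60, 464]);
translate([2264, 1647, 0]) cube([60, 60, 464]);
translate([474, 497, 262]) cube([1790, 29, 182]);
translate([474, 1678, 262]) cube([1790, 29, 182]);
translate([414, 557, 262]) cube([29, 1090, 182]);
translate([2295, 557, 262]) cube([29, 1090, 182]);
translate([563, 497, 444]) cube([81, 1210, 18]);
translate([733, 497, 444]) cube([81, 1210, 18]);
translate([903, 497, 444]) cube([81, 1210, 18]);
translate([1073, 497, 444]) cube([81, 1210, 18]);
translate([1243, 497, 444]) cube([81, 1210, 18]);
translate([1413, 497, 444]) cube([81, 1210, 18]);
translate([1583, 497, 444]) cube([81, 1210, 18]);
translate([1753, 497, 444]) cube([81, 1210, 18]);
translate([1923, 497, 444]) cube([81, 1210, 18]);
translate([2093, 497, 444]) cube([81, 1210, 18]);


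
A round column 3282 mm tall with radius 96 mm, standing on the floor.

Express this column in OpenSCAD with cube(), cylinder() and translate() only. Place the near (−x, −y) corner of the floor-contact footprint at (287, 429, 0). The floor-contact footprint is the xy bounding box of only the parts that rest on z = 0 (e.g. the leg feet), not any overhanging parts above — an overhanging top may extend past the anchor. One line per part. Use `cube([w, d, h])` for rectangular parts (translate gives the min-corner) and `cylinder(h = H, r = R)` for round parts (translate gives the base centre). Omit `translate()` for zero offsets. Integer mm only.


translate([383, 525, 0]) cylinder(h = 3282, r = 96);


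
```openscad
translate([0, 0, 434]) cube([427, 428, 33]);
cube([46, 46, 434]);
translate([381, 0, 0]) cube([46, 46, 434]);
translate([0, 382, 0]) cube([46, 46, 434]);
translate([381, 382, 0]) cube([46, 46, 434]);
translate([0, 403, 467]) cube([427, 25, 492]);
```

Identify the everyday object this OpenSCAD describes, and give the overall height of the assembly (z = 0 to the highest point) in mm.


A chair. The overall height is 959 mm.

A slab on four corner posts with a tall panel at the back — a chair. The seat slab sits at z = 434 with thickness 33, and the 492 mm backrest starts at the seat top, so the overall height is 434 + 33 + 492 = 959 mm.


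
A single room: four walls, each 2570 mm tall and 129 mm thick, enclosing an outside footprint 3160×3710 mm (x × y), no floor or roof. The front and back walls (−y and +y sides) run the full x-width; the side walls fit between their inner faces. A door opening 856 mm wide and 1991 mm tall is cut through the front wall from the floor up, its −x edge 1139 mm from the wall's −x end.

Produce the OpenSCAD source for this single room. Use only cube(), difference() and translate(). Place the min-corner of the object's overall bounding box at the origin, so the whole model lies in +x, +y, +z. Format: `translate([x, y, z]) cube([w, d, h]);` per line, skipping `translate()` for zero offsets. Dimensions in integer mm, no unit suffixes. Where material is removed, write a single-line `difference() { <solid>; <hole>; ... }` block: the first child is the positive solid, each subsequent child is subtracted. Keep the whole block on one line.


difference() { cube([3160, 129, 2570]); translate([1139, 0, 0]) cube([856, 129, 1991]); }
translate([0, 3581, 0]) cube([3160, 129, 2570]);
translate([0, 129, 0]) cube([129, 3452, 2570]);
translate([3031, 129, 0]) cube([129, 3452, 2570]);


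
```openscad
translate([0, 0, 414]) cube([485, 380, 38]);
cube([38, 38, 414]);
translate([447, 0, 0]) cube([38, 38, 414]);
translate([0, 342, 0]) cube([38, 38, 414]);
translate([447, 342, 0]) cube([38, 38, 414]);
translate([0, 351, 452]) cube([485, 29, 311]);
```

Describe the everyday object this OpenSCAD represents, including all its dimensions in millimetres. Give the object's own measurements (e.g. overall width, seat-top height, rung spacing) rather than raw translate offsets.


A chair. The seat is a 485×380×38 mm slab with its top at z = 452 mm, on four 38×38 mm corner legs (flush with the seat edges, standing on z = 0). A flat backrest 29 mm thick, 311 mm tall, spans the full seat width and rises from the seat top along its +y edge, rear face flush with the rear of the seat.


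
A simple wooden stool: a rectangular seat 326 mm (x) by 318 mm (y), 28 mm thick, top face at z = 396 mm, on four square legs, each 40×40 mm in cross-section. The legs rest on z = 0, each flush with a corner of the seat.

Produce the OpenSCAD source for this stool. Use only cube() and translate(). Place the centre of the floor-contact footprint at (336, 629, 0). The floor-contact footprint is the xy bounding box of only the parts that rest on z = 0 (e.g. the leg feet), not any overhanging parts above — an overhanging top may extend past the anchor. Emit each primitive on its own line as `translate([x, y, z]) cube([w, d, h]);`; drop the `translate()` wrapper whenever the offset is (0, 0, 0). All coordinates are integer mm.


translate([173, 470, 368]) cube([326, 318, 28]);
translate([173, 470, 0]) cube([40, 40, 368]);
translate([459, 470, 0]) cube([40, 40, 368]);
translate([173, 748, 0]) cube([40, 40, 368]);
translate([459, 748, 0]) cube([40, 40, 368]);


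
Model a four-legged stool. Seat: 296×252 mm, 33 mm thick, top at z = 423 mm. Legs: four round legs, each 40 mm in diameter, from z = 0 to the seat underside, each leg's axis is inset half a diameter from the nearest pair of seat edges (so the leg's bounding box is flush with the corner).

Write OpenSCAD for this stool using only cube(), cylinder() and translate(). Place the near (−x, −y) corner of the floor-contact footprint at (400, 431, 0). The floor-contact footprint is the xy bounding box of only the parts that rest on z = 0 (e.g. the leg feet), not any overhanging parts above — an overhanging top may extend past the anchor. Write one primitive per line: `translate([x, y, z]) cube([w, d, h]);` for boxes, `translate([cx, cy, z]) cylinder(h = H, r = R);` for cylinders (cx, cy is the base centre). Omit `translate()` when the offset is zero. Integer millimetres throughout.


translate([400, 431, 390]) cube([296, 252, 33]);
translate([420, 451, 0]) cylinder(h = 390, r = 20);
translate([676, 451, 0]) cylinder(h = 390, r = 20);
translate([420, 663, 0]) cylinder(h = 390, r = 20);
translate([676, 663, 0]) cylinder(h = 390, r = 20);


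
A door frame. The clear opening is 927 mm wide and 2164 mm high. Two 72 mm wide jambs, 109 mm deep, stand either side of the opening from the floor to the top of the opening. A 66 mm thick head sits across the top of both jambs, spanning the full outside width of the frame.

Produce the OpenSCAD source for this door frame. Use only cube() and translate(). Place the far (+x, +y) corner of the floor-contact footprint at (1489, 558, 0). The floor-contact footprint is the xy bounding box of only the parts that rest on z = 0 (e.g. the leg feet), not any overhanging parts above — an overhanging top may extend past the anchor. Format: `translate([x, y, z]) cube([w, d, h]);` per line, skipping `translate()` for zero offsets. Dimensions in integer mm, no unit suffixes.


translate([418, 449, 0]) cube([72, 109, 2164]);
translate([1417, 449, 0]) cube([72, 109, 2164]);
translate([418, 449, 2164]) cube([1071, 109, 66]);


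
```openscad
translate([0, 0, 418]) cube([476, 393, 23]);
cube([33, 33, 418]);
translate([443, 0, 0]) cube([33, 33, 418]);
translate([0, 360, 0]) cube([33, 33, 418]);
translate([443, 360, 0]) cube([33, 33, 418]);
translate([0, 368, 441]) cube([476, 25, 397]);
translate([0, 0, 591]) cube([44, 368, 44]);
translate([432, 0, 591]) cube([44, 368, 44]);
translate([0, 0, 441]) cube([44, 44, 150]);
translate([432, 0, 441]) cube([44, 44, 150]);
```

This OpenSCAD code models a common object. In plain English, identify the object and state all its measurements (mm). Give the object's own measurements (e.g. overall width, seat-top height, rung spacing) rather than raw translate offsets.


A chair. The seat is a 476×393×23 mm slab with its top at z = 441 mm, on four 33×33 mm corner legs (flush with the seat edges, standing on z = 0). A flat backrest 25 mm thick, 397 mm tall, spans the full seat width and rises from the seat top along its +y edge, rear face flush with the rear of the seat. Two armrests of 44×44 mm section run along each side from the seat's front edge to the front of the backrest, top faces 194 mm above the seat top and outer faces flush with the seat's x-edges; a 44×44 mm post under the front of each armrest stands on the seat at the front corner.


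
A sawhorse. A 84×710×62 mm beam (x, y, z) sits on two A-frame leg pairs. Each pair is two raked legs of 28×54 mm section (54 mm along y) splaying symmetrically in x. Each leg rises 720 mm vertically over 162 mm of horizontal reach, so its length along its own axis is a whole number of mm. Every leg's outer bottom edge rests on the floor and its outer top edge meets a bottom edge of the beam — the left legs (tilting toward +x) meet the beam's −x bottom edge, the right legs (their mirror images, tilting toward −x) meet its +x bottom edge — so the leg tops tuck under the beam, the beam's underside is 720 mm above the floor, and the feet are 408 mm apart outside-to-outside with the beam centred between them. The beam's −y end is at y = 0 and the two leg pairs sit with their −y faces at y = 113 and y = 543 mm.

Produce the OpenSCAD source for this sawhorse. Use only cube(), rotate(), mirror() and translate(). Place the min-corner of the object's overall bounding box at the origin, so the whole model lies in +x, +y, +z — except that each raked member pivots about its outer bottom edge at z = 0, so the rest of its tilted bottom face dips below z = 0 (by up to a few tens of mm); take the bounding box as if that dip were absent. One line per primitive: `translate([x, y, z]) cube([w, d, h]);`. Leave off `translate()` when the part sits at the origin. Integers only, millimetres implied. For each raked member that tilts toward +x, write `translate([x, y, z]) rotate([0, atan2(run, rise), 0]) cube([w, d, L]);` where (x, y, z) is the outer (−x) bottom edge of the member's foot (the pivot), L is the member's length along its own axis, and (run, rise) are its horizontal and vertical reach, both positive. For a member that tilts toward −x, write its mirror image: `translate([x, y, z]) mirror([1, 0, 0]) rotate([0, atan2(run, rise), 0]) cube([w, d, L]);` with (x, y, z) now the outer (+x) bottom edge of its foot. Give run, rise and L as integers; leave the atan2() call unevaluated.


// leg length = √(162² + 720²) = 738
// right-leg outer foot x = 2·162 + 84 = 408
// beam min-corner = (162, 0, 720)
translate([162, 0, 720]) cube([84, 710, 62]);
translate([0, 113, 0]) rotate([0, atan2(162, 720), 0]) cube([28, 54, 738]);
translate([408, 113, 0]) mirror([1, 0, 0]) rotate([0, atan2(162, 720), 0]) cube([28, 54, 738]);
translate([0, 543, 0]) rotate([0, atan2(162, 720), 0]) cube([28, 54, 738]);
translate([408, 543, 0]) mirror([1, 0, 0]) rotate([0, atan2(162, 720), 0]) cube([28, 54, 738]);


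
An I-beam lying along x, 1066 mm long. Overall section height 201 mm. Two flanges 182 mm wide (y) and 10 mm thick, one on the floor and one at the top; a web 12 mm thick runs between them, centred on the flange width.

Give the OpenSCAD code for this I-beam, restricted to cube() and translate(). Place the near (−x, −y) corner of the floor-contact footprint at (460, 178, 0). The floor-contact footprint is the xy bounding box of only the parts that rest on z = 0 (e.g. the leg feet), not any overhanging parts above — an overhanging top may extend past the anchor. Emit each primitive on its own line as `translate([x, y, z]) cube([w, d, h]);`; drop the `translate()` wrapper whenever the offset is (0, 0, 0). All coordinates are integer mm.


translate([460, 178, 0]) cube([1066, 182, 10]);
translate([460, 263, 10]) cube([1066, 12, 181]);
translate([460, 178, 191]) cube([1066, 182, 10]);


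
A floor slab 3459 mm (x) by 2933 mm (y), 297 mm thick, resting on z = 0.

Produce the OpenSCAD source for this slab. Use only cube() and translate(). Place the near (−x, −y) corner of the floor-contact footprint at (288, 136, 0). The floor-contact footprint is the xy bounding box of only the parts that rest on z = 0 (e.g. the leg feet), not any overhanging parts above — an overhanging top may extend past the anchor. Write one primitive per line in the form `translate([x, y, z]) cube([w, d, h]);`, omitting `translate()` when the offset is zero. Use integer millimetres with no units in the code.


translate([288, 136, 0]) cube([3459, 2933, 297]);


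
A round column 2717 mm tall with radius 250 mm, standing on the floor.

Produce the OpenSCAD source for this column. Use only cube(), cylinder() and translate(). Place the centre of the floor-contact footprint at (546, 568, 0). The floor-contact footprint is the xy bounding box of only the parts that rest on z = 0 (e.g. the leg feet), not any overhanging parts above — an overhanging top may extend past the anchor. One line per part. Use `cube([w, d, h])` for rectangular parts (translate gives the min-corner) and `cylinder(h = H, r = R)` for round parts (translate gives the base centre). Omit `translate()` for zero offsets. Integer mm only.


translate([546, 568, 0]) cylinder(h = 2717, r = 250);


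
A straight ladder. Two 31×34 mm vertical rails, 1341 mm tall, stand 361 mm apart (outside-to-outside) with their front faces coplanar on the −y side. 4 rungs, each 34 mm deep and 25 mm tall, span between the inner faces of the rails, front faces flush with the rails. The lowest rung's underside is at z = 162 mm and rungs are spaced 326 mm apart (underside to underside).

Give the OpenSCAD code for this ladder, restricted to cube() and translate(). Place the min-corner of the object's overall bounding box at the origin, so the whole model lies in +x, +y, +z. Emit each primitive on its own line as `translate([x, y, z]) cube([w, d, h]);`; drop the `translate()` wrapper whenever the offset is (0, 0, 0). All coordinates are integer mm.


// rung span = 361 - 2*31 = 299
// rung[k] z = 162 + k*326
cube([31, 34, 1341]);
translate([330, 0, 0]) cube([31, 34, 1341]);
translate([31, 0, 162]) cube([299, 34, 25]);
translate([31, 0, 488]) cube([299, 34, 25]);
translate([31, 0, 814]) cube([299, 34, 25]);
translate([31, 0, 1140]) cube([299, 34, 25]);


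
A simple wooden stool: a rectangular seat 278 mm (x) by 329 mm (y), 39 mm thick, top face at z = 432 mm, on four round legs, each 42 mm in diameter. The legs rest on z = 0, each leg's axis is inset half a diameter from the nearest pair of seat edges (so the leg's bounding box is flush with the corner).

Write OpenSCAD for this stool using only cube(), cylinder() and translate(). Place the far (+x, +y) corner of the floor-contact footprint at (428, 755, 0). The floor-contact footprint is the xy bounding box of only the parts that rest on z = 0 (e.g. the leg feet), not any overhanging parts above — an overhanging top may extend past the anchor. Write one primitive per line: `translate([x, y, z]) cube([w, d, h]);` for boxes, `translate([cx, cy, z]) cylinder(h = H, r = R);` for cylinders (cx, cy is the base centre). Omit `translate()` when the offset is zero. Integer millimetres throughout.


// leg_h = 432 - 39 = 393
translate([150, 426, 393]) cube([278, 329, 39]);
translate([171, 447, 0]) cylinder(h = 393, r = 21);
translate([407, 447, 0]) cylinder(h = 393, r = 21);
translate([171, 734, 0]) cylinder(h = 393, r = 21);
translate([407, 734, 0]) cylinder(h = 393, r = 21);
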